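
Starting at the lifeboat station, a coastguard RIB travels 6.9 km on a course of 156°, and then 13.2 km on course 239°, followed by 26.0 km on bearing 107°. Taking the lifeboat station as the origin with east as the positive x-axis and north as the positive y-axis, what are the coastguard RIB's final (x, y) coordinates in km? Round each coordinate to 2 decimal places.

Leg 1 (156°, 6.9 km): east 6.9 sin 156° = 2.81, north 6.9 cos 156° = -6.30
Leg 2 (239°, 13.2 km): east 13.2 sin 239° = -11.31, north 13.2 cos 239° = -6.80
Leg 3 (107°, 26.0 km): east 26.0 sin 107° = 24.86, north 26.0 cos 107° = -7.60
Summing: 16.36 km east, -20.70 km north → (16.36, -20.70).

(16.36, -20.70)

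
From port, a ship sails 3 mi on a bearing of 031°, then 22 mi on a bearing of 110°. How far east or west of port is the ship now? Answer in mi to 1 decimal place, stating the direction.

Leg 1 (031°, 3 mi): east 3 sin 31° = 1.55, north 3 cos 31° = 2.57
Leg 2 (110°, 22 mi): east 22 sin 110° = 20.67, north 22 cos 110° = -7.52
Net east component: 22.22 mi.

22.2 mi east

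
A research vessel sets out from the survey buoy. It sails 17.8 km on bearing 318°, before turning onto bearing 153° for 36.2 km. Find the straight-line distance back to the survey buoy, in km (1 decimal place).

19.6 km

Leg 1 (318°, 17.8 km): east 17.8 sin 318° = -11.91, north 17.8 cos 318° = 13.23
Leg 2 (153°, 36.2 km): east 36.2 sin 153° = 16.43, north 36.2 cos 153° = -32.25
Net: 4.52 east, -19.03 north. Distance = √((4.52)² + (-19.03)²) = 19.557 km.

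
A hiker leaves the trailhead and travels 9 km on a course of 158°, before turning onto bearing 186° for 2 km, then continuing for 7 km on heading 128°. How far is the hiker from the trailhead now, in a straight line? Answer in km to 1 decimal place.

Leg 1 (158°, 9 km): east 9 sin 158° = 3.37, north 9 cos 158° = -8.34
Leg 2 (186°, 2 km): east 2 sin 186° = -0.21, north 2 cos 186° = -1.99
Leg 3 (128°, 7 km): east 7 sin 128° = 5.52, north 7 cos 128° = -4.31
Net: 8.68 east, -14.64 north. Distance = √((8.68)² + (-14.64)²) = 17.022 km.

17.0 km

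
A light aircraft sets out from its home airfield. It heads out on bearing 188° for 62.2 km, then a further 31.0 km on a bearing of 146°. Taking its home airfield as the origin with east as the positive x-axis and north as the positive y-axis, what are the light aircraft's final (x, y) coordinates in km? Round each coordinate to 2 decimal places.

(8.68, -87.29)

Leg 1 (188°, 62.2 km): east 62.2 sin 188° = -8.66, north 62.2 cos 188° = -61.59
Leg 2 (146°, 31.0 km): east 31.0 sin 146° = 17.33, north 31.0 cos 146° = -25.70
Summing: 8.68 km east, -87.29 km north → (8.68, -87.29).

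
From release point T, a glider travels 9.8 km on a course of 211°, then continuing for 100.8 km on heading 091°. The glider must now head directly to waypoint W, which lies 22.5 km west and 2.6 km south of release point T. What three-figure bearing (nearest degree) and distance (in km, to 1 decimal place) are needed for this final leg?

Leg 1 (211°, 9.8 km): east 9.8 sin 211° = -5.05, north 9.8 cos 211° = -8.40
Leg 2 (091°, 100.8 km): east 100.8 sin 91° = 100.78, north 100.8 cos 91° = -1.76
Current position: (95.74, -10.16). Target: (-22.5, -2.6). Remaining: Δeast = -118.24, Δnorth = 7.56.
Bearing = atan2(-118.24, 7.56) mod 360° = 273.66°; distance = √((-118.24)² + (7.56)²) = 118.479 km.

274°, 118.5 km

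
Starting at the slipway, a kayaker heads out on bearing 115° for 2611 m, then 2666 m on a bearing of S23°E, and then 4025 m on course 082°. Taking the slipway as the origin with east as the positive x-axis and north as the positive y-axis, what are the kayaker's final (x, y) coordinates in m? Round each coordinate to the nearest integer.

Leg 1 (115°, 2611 m): east 2611 sin 115° = 2366.37, north 2611 cos 115° = -1103.46
Leg 2 (S23°E, 2666 m): east 2666 sin 157° = 1041.69, north 2666 cos 157° = -2454.07
Leg 3 (082°, 4025 m): east 4025 sin 82° = 3985.83, north 4025 cos 82° = 560.17
Summing: 7393.89 m east, -2997.35 m north → (7394, -2997).

(7394, -2997)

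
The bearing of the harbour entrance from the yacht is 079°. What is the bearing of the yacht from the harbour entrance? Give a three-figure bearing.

259°

Back-bearing = 079° + 180° = 259°.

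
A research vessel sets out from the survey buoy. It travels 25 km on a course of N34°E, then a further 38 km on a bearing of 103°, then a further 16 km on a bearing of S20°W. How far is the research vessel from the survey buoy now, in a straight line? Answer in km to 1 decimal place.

Leg 1 (N34°E, 25 km): east 25 sin 34° = 13.98, north 25 cos 34° = 20.73
Leg 2 (103°, 38 km): east 38 sin 103° = 37.03, north 38 cos 103° = -8.55
Leg 3 (S20°W, 16 km): east 16 sin 200° = -5.47, north 16 cos 200° = -15.04
Net: 45.53 east, -2.86 north. Distance = √((45.53)² + (-2.86)²) = 45.623 km.

45.6 km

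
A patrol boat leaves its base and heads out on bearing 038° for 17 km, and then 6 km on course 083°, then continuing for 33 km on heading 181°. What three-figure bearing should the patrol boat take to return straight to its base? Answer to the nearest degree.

Leg 1 (038°, 17 km): east 17 sin 38° = 10.47, north 17 cos 38° = 13.40
Leg 2 (083°, 6 km): east 6 sin 83° = 5.96, north 6 cos 83° = 0.73
Leg 3 (181°, 33 km): east 33 sin 181° = -0.58, north 33 cos 181° = -32.99
Net displacement: 15.85 east, -18.87 north. Direction back to start is (-15.85, 18.87): bearing = atan2(-15.85, 18.87) mod 360° = 319.98° ≈ 320°.

320°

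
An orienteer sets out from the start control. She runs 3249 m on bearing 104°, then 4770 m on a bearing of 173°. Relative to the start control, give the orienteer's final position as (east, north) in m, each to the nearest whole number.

Leg 1 (104°, 3249 m): east 3249 sin 104° = 3152.49, north 3249 cos 104° = -786.00
Leg 2 (173°, 4770 m): east 4770 sin 173° = 581.32, north 4770 cos 173° = -4734.45
Summing: 3733.81 m east, -5520.45 m north → (3734, -5520).

(3734, -5520)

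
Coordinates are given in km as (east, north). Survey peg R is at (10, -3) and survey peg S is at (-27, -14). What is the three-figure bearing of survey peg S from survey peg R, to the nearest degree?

Δeast = -27 − 10 = -37.00; Δnorth = -14 − -3 = -11.00.
Bearing = atan2(Δeast, Δnorth) mod 360° = 253.44° ≈ 253°.

253°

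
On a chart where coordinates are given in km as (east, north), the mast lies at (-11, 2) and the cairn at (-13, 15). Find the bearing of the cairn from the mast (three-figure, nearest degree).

351°

Δeast = -13 − -11 = -2.00; Δnorth = 15 − 2 = 13.00.
Bearing = atan2(Δeast, Δnorth) mod 360° = 351.25° ≈ 351°.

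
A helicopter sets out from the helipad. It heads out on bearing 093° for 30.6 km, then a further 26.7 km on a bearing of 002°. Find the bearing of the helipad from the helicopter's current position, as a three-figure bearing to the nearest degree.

Leg 1 (093°, 30.6 km): east 30.6 sin 93° = 30.56, north 30.6 cos 93° = -1.60
Leg 2 (002°, 26.7 km): east 26.7 sin 2° = 0.93, north 26.7 cos 2° = 26.68
Net displacement: 31.49 east, 25.08 north. Direction back to start is (-31.49, -25.08): bearing = atan2(-31.49, -25.08) mod 360° = 231.46° ≈ 231°.

231°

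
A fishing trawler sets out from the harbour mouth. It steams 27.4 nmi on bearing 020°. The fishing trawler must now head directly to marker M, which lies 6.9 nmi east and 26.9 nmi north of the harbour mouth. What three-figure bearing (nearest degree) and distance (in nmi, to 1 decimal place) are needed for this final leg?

Leg 1 (020°, 27.4 nmi): east 27.4 sin 20° = 9.37, north 27.4 cos 20° = 25.75
Current position: (9.37, 25.75). Target: (6.9, 26.9). Remaining: Δeast = -2.47, Δnorth = 1.15.
Bearing = atan2(-2.47, 1.15) mod 360° = 295.00°; distance = √((-2.47)² + (1.15)²) = 2.727 nmi.

295°, 2.7 nmi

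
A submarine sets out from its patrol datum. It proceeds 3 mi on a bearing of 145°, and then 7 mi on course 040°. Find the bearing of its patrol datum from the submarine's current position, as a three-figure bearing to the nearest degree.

245°

Leg 1 (145°, 3 mi): east 3 sin 145° = 1.72, north 3 cos 145° = -2.46
Leg 2 (040°, 7 mi): east 7 sin 40° = 4.50, north 7 cos 40° = 5.36
Net displacement: 6.22 east, 2.90 north. Direction back to start is (-6.22, -2.90): bearing = atan2(-6.22, -2.90) mod 360° = 244.97° ≈ 245°.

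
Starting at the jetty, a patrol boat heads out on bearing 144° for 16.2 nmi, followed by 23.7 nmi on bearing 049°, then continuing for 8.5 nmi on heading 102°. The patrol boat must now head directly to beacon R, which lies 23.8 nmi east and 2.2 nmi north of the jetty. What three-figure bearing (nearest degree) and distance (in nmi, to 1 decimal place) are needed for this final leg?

277°, 12.0 nmi

Leg 1 (144°, 16.2 nmi): east 16.2 sin 144° = 9.52, north 16.2 cos 144° = -13.11
Leg 2 (049°, 23.7 nmi): east 23.7 sin 49° = 17.89, north 23.7 cos 49° = 15.55
Leg 3 (102°, 8.5 nmi): east 8.5 sin 102° = 8.31, north 8.5 cos 102° = -1.77
Current position: (35.72, 0.68). Target: (23.8, 2.2). Remaining: Δeast = -11.92, Δnorth = 1.52.
Bearing = atan2(-11.92, 1.52) mod 360° = 277.29°; distance = √((-11.92)² + (1.52)²) = 12.020 nmi.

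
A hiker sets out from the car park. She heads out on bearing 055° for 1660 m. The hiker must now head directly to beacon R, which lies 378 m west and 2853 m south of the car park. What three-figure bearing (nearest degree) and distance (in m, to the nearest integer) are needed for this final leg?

205°, 4183 m

Leg 1 (055°, 1660 m): east 1660 sin 55° = 1359.79, north 1660 cos 55° = 952.14
Current position: (1359.79, 952.14). Target: (-378, -2853). Remaining: Δeast = -1737.79, Δnorth = -3805.14.
Bearing = atan2(-1737.79, -3805.14) mod 360° = 204.55°; distance = √((-1737.79)² + (-3805.14)²) = 4183.179 m.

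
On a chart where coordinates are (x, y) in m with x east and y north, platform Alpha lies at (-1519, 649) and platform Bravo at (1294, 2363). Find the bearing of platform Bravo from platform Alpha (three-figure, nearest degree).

059°

Δeast = 1294 − -1519 = 2813.00; Δnorth = 2363 − 649 = 1714.00.
Bearing = atan2(Δeast, Δnorth) mod 360° = 58.65° ≈ 059°.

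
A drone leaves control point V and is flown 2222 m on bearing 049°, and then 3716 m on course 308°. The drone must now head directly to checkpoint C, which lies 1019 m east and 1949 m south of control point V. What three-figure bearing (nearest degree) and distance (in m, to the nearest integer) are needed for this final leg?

158°, 6130 m

Leg 1 (049°, 2222 m): east 2222 sin 49° = 1676.96, north 2222 cos 49° = 1457.76
Leg 2 (308°, 3716 m): east 3716 sin 308° = -2928.25, north 3716 cos 308° = 2287.80
Current position: (-1251.28, 3745.56). Target: (1019, -1949). Remaining: Δeast = 2270.28, Δnorth = -5694.56.
Bearing = atan2(2270.28, -5694.56) mod 360° = 158.26°; distance = √((2270.28)² + (-5694.56)²) = 6130.433 m.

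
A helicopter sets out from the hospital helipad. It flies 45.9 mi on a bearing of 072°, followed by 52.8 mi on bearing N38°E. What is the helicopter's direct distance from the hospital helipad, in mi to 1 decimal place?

94.4 mi

Leg 1 (072°, 45.9 mi): east 45.9 sin 72° = 43.65, north 45.9 cos 72° = 14.18
Leg 2 (N38°E, 52.8 mi): east 52.8 sin 38° = 32.51, north 52.8 cos 38° = 41.61
Net: 76.16 east, 55.79 north. Distance = √((76.16)² + (55.79)²) = 94.409 mi.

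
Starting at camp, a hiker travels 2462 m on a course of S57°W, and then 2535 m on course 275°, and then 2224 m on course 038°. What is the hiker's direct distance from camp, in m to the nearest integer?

Leg 1 (S57°W, 2462 m): east 2462 sin 237° = -2064.81, north 2462 cos 237° = -1340.90
Leg 2 (275°, 2535 m): east 2535 sin 275° = -2525.35, north 2535 cos 275° = 220.94
Leg 3 (038°, 2224 m): east 2224 sin 38° = 1369.23, north 2224 cos 38° = 1752.54
Net: -3220.93 east, 632.57 north. Distance = √((-3220.93)² + (632.57)²) = 3282.459 m.

3282 m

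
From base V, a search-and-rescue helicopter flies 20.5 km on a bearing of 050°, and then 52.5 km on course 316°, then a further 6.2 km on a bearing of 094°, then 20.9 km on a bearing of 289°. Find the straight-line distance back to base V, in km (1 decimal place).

Leg 1 (050°, 20.5 km): east 20.5 sin 50° = 15.70, north 20.5 cos 50° = 13.18
Leg 2 (316°, 52.5 km): east 52.5 sin 316° = -36.47, north 52.5 cos 316° = 37.77
Leg 3 (094°, 6.2 km): east 6.2 sin 94° = 6.18, north 6.2 cos 94° = -0.43
Leg 4 (289°, 20.9 km): east 20.9 sin 289° = -19.76, north 20.9 cos 289° = 6.80
Net: -34.34 east, 57.31 north. Distance = √((-34.34)² + (57.31)²) = 66.816 km.

66.8 km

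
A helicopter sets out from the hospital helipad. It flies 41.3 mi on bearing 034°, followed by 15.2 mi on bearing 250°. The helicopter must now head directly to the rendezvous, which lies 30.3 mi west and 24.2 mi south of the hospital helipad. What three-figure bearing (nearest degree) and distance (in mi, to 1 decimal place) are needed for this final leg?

216°, 66.1 mi

Leg 1 (034°, 41.3 mi): east 41.3 sin 34° = 23.09, north 41.3 cos 34° = 34.24
Leg 2 (250°, 15.2 mi): east 15.2 sin 250° = -14.28, north 15.2 cos 250° = -5.20
Current position: (8.81, 29.04). Target: (-30.3, -24.2). Remaining: Δeast = -39.11, Δnorth = -53.24.
Bearing = atan2(-39.11, -53.24) mod 360° = 216.30°; distance = √((-39.11)² + (-53.24)²) = 66.062 mi.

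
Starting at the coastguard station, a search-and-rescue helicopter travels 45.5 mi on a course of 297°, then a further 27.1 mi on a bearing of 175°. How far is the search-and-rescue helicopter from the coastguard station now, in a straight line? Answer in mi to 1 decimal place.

38.7 mi

Leg 1 (297°, 45.5 mi): east 45.5 sin 297° = -40.54, north 45.5 cos 297° = 20.66
Leg 2 (175°, 27.1 mi): east 27.1 sin 175° = 2.36, north 27.1 cos 175° = -27.00
Net: -38.18 east, -6.34 north. Distance = √((-38.18)² + (-6.34)²) = 38.702 mi.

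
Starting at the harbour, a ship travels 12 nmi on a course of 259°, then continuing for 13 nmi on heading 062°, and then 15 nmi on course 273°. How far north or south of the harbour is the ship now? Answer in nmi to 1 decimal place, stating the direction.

4.6 nmi north

Leg 1 (259°, 12 nmi): east 12 sin 259° = -11.78, north 12 cos 259° = -2.29
Leg 2 (062°, 13 nmi): east 13 sin 62° = 11.48, north 13 cos 62° = 6.10
Leg 3 (273°, 15 nmi): east 15 sin 273° = -14.98, north 15 cos 273° = 0.79
Net north component: 4.60 nmi.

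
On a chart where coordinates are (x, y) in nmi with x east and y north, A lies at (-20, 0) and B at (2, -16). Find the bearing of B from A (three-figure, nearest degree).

126°

Δeast = 2 − -20 = 22.00; Δnorth = -16 − 0 = -16.00.
Bearing = atan2(Δeast, Δnorth) mod 360° = 126.03° ≈ 126°.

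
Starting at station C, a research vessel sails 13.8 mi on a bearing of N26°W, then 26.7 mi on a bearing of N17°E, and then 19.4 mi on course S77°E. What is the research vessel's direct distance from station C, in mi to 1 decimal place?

39.4 mi

Leg 1 (N26°W, 13.8 mi): east 13.8 sin 334° = -6.05, north 13.8 cos 334° = 12.40
Leg 2 (N17°E, 26.7 mi): east 26.7 sin 17° = 7.81, north 26.7 cos 17° = 25.53
Leg 3 (S77°E, 19.4 mi): east 19.4 sin 103° = 18.90, north 19.4 cos 103° = -4.36
Net: 20.66 east, 33.57 north. Distance = √((20.66)² + (33.57)²) = 39.420 mi.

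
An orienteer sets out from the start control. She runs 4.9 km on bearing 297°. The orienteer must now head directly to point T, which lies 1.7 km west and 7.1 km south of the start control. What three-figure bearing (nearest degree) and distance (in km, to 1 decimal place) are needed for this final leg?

Leg 1 (297°, 4.9 km): east 4.9 sin 297° = -4.37, north 4.9 cos 297° = 2.22
Current position: (-4.37, 2.22). Target: (-1.7, -7.1). Remaining: Δeast = 2.67, Δnorth = -9.32.
Bearing = atan2(2.67, -9.32) mod 360° = 164.04°; distance = √((2.67)² + (-9.32)²) = 9.698 km.

164°, 9.7 km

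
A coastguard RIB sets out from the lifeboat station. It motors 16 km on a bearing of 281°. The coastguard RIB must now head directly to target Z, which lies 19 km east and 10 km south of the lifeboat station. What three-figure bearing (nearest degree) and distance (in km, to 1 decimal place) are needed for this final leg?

111°, 37.1 km

Leg 1 (281°, 16 km): east 16 sin 281° = -15.71, north 16 cos 281° = 3.05
Current position: (-15.71, 3.05). Target: (19, -10). Remaining: Δeast = 34.71, Δnorth = -13.05.
Bearing = atan2(34.71, -13.05) mod 360° = 110.61°; distance = √((34.71)² + (-13.05)²) = 37.079 km.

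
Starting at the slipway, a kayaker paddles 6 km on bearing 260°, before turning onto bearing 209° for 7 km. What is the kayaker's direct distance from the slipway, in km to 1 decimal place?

11.7 km

Leg 1 (260°, 6 km): east 6 sin 260° = -5.91, north 6 cos 260° = -1.04
Leg 2 (209°, 7 km): east 7 sin 209° = -3.39, north 7 cos 209° = -6.12
Net: -9.30 east, -7.16 north. Distance = √((-9.30)² + (-7.16)²) = 11.742 km.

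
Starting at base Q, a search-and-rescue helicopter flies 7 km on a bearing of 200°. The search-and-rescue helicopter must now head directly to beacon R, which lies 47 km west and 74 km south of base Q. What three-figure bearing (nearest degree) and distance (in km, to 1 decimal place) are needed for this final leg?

213°, 80.8 km

Leg 1 (200°, 7 km): east 7 sin 200° = -2.39, north 7 cos 200° = -6.58
Current position: (-2.39, -6.58). Target: (-47, -74). Remaining: Δeast = -44.61, Δnorth = -67.42.
Bearing = atan2(-44.61, -67.42) mod 360° = 213.49°; distance = √((-44.61)² + (-67.42)²) = 80.842 km.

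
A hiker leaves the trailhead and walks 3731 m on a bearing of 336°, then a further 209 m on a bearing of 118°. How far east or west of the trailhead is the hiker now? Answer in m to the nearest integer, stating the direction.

1333 m west

Leg 1 (336°, 3731 m): east 3731 sin 336° = -1517.53, north 3731 cos 336° = 3408.44
Leg 2 (118°, 209 m): east 209 sin 118° = 184.54, north 209 cos 118° = -98.12
Net east component: -1333.00 m.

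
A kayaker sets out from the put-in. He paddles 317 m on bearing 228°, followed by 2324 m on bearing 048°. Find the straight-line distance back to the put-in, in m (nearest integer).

Leg 1 (228°, 317 m): east 317 sin 228° = -235.58, north 317 cos 228° = -212.11
Leg 2 (048°, 2324 m): east 2324 sin 48° = 1727.07, north 2324 cos 48° = 1555.06
Net: 1491.49 east, 1342.95 north. Distance = √((1491.49)² + (1342.95)²) = 2007.000 m.

2007 m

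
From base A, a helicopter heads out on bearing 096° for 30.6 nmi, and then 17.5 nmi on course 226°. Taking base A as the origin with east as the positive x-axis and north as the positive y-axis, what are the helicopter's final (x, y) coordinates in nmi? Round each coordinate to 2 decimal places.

Leg 1 (096°, 30.6 nmi): east 30.6 sin 96° = 30.43, north 30.6 cos 96° = -3.20
Leg 2 (226°, 17.5 nmi): east 17.5 sin 226° = -12.59, north 17.5 cos 226° = -12.16
Summing: 17.84 nmi east, -15.36 nmi north → (17.84, -15.36).

(17.84, -15.36)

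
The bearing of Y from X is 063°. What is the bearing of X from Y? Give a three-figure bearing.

Back-bearing = 063° + 180° = 243°.

243°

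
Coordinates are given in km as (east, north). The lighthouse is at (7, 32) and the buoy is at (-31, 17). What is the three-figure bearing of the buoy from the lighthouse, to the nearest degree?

Δeast = -31 − 7 = -38.00; Δnorth = 17 − 32 = -15.00.
Bearing = atan2(Δeast, Δnorth) mod 360° = 248.46° ≈ 248°.

248°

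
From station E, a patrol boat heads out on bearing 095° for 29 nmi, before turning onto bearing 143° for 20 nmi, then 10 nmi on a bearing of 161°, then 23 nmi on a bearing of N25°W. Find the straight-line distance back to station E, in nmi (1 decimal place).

Leg 1 (095°, 29 nmi): east 29 sin 95° = 28.89, north 29 cos 95° = -2.53
Leg 2 (143°, 20 nmi): east 20 sin 143° = 12.04, north 20 cos 143° = -15.97
Leg 3 (161°, 10 nmi): east 10 sin 161° = 3.26, north 10 cos 161° = -9.46
Leg 4 (N25°W, 23 nmi): east 23 sin 335° = -9.72, north 23 cos 335° = 20.85
Net: 34.46 east, -7.11 north. Distance = √((34.46)² + (-7.11)²) = 35.187 nmi.

35.2 nmi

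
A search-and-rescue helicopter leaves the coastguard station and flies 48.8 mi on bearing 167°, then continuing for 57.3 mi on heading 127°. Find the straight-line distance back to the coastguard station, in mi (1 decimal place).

99.7 mi

Leg 1 (167°, 48.8 mi): east 48.8 sin 167° = 10.98, north 48.8 cos 167° = -47.55
Leg 2 (127°, 57.3 mi): east 57.3 sin 127° = 45.76, north 57.3 cos 127° = -34.48
Net: 56.74 east, -82.03 north. Distance = √((56.74)² + (-82.03)²) = 99.744 mi.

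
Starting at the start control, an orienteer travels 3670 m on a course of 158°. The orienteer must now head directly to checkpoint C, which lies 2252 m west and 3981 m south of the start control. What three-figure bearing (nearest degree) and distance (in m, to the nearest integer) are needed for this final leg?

Leg 1 (158°, 3670 m): east 3670 sin 158° = 1374.81, north 3670 cos 158° = -3402.76
Current position: (1374.81, -3402.76). Target: (-2252, -3981). Remaining: Δeast = -3626.81, Δnorth = -578.24.
Bearing = atan2(-3626.81, -578.24) mod 360° = 260.94°; distance = √((-3626.81)² + (-578.24)²) = 3672.612 m.

261°, 3673 m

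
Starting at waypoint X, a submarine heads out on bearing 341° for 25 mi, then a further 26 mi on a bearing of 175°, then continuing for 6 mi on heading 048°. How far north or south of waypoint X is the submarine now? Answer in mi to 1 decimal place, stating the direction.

1.8 mi north

Leg 1 (341°, 25 mi): east 25 sin 341° = -8.14, north 25 cos 341° = 23.64
Leg 2 (175°, 26 mi): east 26 sin 175° = 2.27, north 26 cos 175° = -25.90
Leg 3 (048°, 6 mi): east 6 sin 48° = 4.46, north 6 cos 48° = 4.01
Net north component: 1.75 mi.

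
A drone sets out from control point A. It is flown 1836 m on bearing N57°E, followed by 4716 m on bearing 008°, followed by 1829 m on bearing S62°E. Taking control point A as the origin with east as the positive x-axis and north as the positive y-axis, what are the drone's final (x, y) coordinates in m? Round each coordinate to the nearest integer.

(3811, 4811)

Leg 1 (N57°E, 1836 m): east 1836 sin 57° = 1539.80, north 1836 cos 57° = 999.96
Leg 2 (008°, 4716 m): east 4716 sin 8° = 656.34, north 4716 cos 8° = 4670.10
Leg 3 (S62°E, 1829 m): east 1829 sin 118° = 1614.91, north 1829 cos 118° = -858.66
Summing: 3811.05 m east, 4811.40 m north → (3811, 4811).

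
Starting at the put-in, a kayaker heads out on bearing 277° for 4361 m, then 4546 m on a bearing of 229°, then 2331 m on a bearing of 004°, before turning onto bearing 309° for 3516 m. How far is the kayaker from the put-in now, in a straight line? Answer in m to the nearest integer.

Leg 1 (277°, 4361 m): east 4361 sin 277° = -4328.49, north 4361 cos 277° = 531.47
Leg 2 (229°, 4546 m): east 4546 sin 229° = -3430.91, north 4546 cos 229° = -2982.44
Leg 3 (004°, 2331 m): east 2331 sin 4° = 162.60, north 2331 cos 4° = 2325.32
Leg 4 (309°, 3516 m): east 3516 sin 309° = -2732.45, north 3516 cos 309° = 2212.69
Net: -10329.25 east, 2087.04 north. Distance = √((-10329.25)² + (2087.04)²) = 10537.982 m.

10538 m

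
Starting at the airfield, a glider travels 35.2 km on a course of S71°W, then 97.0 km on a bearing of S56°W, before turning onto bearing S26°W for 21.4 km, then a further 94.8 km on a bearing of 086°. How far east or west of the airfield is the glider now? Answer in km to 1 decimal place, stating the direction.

Leg 1 (S71°W, 35.2 km): east 35.2 sin 251° = -33.28, north 35.2 cos 251° = -11.46
Leg 2 (S56°W, 97.0 km): east 97.0 sin 236° = -80.42, north 97.0 cos 236° = -54.24
Leg 3 (S26°W, 21.4 km): east 21.4 sin 206° = -9.38, north 21.4 cos 206° = -19.23
Leg 4 (086°, 94.8 km): east 94.8 sin 86° = 94.57, north 94.8 cos 86° = 6.61
Net east component: -28.51 km.

28.5 km west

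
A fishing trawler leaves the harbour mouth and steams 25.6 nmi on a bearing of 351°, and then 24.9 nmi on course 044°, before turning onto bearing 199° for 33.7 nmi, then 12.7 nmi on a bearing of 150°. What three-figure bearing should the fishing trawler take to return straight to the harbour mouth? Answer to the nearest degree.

268°

Leg 1 (351°, 25.6 nmi): east 25.6 sin 351° = -4.00, north 25.6 cos 351° = 25.28
Leg 2 (044°, 24.9 nmi): east 24.9 sin 44° = 17.30, north 24.9 cos 44° = 17.91
Leg 3 (199°, 33.7 nmi): east 33.7 sin 199° = -10.97, north 33.7 cos 199° = -31.86
Leg 4 (150°, 12.7 nmi): east 12.7 sin 150° = 6.35, north 12.7 cos 150° = -11.00
Net displacement: 8.67 east, 0.33 north. Direction back to start is (-8.67, -0.33): bearing = atan2(-8.67, -0.33) mod 360° = 267.79° ≈ 268°.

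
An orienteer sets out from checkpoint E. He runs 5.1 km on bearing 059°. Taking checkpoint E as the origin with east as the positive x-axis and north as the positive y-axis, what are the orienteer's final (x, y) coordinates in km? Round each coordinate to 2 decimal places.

(4.37, 2.63)

Leg 1 (059°, 5.1 km): east 5.1 sin 59° = 4.37, north 5.1 cos 59° = 2.63
Summing: 4.37 km east, 2.63 km north → (4.37, 2.63).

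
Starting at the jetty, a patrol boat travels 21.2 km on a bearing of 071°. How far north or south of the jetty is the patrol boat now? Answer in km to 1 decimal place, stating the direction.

6.9 km north

Leg 1 (071°, 21.2 km): east 21.2 sin 71° = 20.04, north 21.2 cos 71° = 6.90
Net north component: 6.90 km.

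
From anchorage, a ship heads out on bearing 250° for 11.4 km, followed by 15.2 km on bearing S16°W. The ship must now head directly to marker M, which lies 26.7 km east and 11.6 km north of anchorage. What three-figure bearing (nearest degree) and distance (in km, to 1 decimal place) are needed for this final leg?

054°, 51.4 km

Leg 1 (250°, 11.4 km): east 11.4 sin 250° = -10.71, north 11.4 cos 250° = -3.90
Leg 2 (S16°W, 15.2 km): east 15.2 sin 196° = -4.19, north 15.2 cos 196° = -14.61
Current position: (-14.90, -18.51). Target: (26.7, 11.6). Remaining: Δeast = 41.60, Δnorth = 30.11.
Bearing = atan2(41.60, 30.11) mod 360° = 54.10°; distance = √((41.60)² + (30.11)²) = 51.355 km.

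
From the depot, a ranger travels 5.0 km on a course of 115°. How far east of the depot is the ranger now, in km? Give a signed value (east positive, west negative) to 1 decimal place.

Leg 1 (115°, 5.0 km): east 5.0 sin 115° = 4.53, north 5.0 cos 115° = -2.11
Net east component: 4.53 km.

4.5 km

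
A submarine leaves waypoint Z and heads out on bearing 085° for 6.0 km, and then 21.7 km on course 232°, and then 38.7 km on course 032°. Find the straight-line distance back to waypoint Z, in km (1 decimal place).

Leg 1 (085°, 6.0 km): east 6.0 sin 85° = 5.98, north 6.0 cos 85° = 0.52
Leg 2 (232°, 21.7 km): east 21.7 sin 232° = -17.10, north 21.7 cos 232° = -13.36
Leg 3 (032°, 38.7 km): east 38.7 sin 32° = 20.51, north 38.7 cos 32° = 32.82
Net: 9.39 east, 19.98 north. Distance = √((9.39)² + (19.98)²) = 22.077 km.

22.1 km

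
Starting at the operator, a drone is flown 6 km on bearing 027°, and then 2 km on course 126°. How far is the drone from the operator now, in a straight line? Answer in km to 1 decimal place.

Leg 1 (027°, 6 km): east 6 sin 27° = 2.72, north 6 cos 27° = 5.35
Leg 2 (126°, 2 km): east 2 sin 126° = 1.62, north 2 cos 126° = -1.18
Net: 4.34 east, 4.17 north. Distance = √((4.34)² + (4.17)²) = 6.020 km.

6.0 km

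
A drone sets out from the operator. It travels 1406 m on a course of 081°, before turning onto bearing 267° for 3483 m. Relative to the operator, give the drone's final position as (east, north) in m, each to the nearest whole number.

Leg 1 (081°, 1406 m): east 1406 sin 81° = 1388.69, north 1406 cos 81° = 219.95
Leg 2 (267°, 3483 m): east 3483 sin 267° = -3478.23, north 3483 cos 267° = -182.29
Summing: -2089.54 m east, 37.66 m north → (-2090, 38).

(-2090, 38)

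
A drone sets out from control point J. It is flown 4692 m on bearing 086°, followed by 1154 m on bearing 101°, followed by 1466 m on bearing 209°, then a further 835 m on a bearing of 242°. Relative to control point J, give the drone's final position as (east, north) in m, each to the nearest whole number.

(4365, -1567)

Leg 1 (086°, 4692 m): east 4692 sin 86° = 4680.57, north 4692 cos 86° = 327.30
Leg 2 (101°, 1154 m): east 1154 sin 101° = 1132.80, north 1154 cos 101° = -220.19
Leg 3 (209°, 1466 m): east 1466 sin 209° = -710.73, north 1466 cos 209° = -1282.19
Leg 4 (242°, 835 m): east 835 sin 242° = -737.26, north 835 cos 242° = -392.01
Summing: 4365.38 m east, -1567.10 m north → (4365, -1567).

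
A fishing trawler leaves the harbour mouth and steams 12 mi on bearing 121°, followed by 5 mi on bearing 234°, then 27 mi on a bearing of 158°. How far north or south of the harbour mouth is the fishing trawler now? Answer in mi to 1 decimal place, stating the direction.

Leg 1 (121°, 12 mi): east 12 sin 121° = 10.29, north 12 cos 121° = -6.18
Leg 2 (234°, 5 mi): east 5 sin 234° = -4.05, north 5 cos 234° = -2.94
Leg 3 (158°, 27 mi): east 27 sin 158° = 10.11, north 27 cos 158° = -25.03
Net north component: -34.15 mi.

34.2 mi south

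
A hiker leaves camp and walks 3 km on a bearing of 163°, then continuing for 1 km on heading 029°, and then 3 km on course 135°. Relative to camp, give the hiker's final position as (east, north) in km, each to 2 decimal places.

(3.48, -4.12)

Leg 1 (163°, 3 km): east 3 sin 163° = 0.88, north 3 cos 163° = -2.87
Leg 2 (029°, 1 km): east 1 sin 29° = 0.48, north 1 cos 29° = 0.87
Leg 3 (135°, 3 km): east 3 sin 135° = 2.12, north 3 cos 135° = -2.12
Summing: 3.48 km east, -4.12 km north → (3.48, -4.12).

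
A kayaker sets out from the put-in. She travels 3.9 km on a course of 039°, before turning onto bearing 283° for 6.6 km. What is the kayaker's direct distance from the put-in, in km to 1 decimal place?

Leg 1 (039°, 3.9 km): east 3.9 sin 39° = 2.45, north 3.9 cos 39° = 3.03
Leg 2 (283°, 6.6 km): east 6.6 sin 283° = -6.43, north 6.6 cos 283° = 1.48
Net: -3.98 east, 4.52 north. Distance = √((-3.98)² + (4.52)²) = 6.017 km.

6.0 km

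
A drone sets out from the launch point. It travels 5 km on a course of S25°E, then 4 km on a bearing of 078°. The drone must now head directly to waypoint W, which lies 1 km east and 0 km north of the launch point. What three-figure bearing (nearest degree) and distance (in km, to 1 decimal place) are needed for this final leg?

Leg 1 (S25°E, 5 km): east 5 sin 155° = 2.11, north 5 cos 155° = -4.53
Leg 2 (078°, 4 km): east 4 sin 78° = 3.91, north 4 cos 78° = 0.83
Current position: (6.03, -3.70). Target: (1, 0). Remaining: Δeast = -5.03, Δnorth = 3.70.
Bearing = atan2(-5.03, 3.70) mod 360° = 306.36°; distance = √((-5.03)² + (3.70)²) = 6.241 km.

306°, 6.2 km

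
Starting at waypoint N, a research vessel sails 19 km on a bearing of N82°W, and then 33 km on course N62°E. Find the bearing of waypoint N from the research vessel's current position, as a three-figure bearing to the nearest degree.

Leg 1 (N82°W, 19 km): east 19 sin 278° = -18.82, north 19 cos 278° = 2.64
Leg 2 (N62°E, 33 km): east 33 sin 62° = 29.14, north 33 cos 62° = 15.49
Net displacement: 10.32 east, 18.14 north. Direction back to start is (-10.32, -18.14): bearing = atan2(-10.32, -18.14) mod 360° = 209.65° ≈ 210°.

210°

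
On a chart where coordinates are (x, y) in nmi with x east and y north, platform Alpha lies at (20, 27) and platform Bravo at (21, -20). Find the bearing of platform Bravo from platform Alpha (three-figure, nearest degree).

179°

Δeast = 21 − 20 = 1.00; Δnorth = -20 − 27 = -47.00.
Bearing = atan2(Δeast, Δnorth) mod 360° = 178.78° ≈ 179°.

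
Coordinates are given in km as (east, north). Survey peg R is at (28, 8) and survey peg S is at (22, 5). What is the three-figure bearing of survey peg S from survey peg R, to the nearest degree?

Δeast = 22 − 28 = -6.00; Δnorth = 5 − 8 = -3.00.
Bearing = atan2(Δeast, Δnorth) mod 360° = 243.43° ≈ 243°.

243°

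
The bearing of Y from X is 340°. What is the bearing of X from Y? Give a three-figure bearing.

Back-bearing = 340° − 180° = 160°.

160°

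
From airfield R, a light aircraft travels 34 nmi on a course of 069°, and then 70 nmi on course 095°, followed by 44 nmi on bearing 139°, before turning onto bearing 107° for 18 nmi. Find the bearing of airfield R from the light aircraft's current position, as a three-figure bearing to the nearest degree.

Leg 1 (069°, 34 nmi): east 34 sin 69° = 31.74, north 34 cos 69° = 12.18
Leg 2 (095°, 70 nmi): east 70 sin 95° = 69.73, north 70 cos 95° = -6.10
Leg 3 (139°, 44 nmi): east 44 sin 139° = 28.87, north 44 cos 139° = -33.21
Leg 4 (107°, 18 nmi): east 18 sin 107° = 17.21, north 18 cos 107° = -5.26
Net displacement: 147.56 east, -32.39 north. Direction back to start is (-147.56, 32.39): bearing = atan2(-147.56, 32.39) mod 360° = 282.38° ≈ 282°.

282°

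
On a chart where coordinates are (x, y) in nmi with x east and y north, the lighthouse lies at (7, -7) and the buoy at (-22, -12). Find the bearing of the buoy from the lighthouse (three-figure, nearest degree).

260°

Δeast = -22 − 7 = -29.00; Δnorth = -12 − -7 = -5.00.
Bearing = atan2(Δeast, Δnorth) mod 360° = 260.22° ≈ 260°.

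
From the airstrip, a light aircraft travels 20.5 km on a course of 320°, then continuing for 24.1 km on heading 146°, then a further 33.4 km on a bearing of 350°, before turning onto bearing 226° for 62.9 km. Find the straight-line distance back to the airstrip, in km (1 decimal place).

Leg 1 (320°, 20.5 km): east 20.5 sin 320° = -13.18, north 20.5 cos 320° = 15.70
Leg 2 (146°, 24.1 km): east 24.1 sin 146° = 13.48, north 24.1 cos 146° = -19.98
Leg 3 (350°, 33.4 km): east 33.4 sin 350° = -5.80, north 33.4 cos 350° = 32.89
Leg 4 (226°, 62.9 km): east 62.9 sin 226° = -45.25, north 62.9 cos 226° = -43.69
Net: -50.75 east, -15.08 north. Distance = √((-50.75)² + (-15.08)²) = 52.939 km.

52.9 km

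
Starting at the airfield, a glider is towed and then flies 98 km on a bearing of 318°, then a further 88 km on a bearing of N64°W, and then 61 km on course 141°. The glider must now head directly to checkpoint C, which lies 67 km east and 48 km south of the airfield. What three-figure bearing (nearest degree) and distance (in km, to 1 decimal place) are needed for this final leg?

123°, 206.3 km

Leg 1 (318°, 98 km): east 98 sin 318° = -65.57, north 98 cos 318° = 72.83
Leg 2 (N64°W, 88 km): east 88 sin 296° = -79.09, north 88 cos 296° = 38.58
Leg 3 (141°, 61 km): east 61 sin 141° = 38.39, north 61 cos 141° = -47.41
Current position: (-106.28, 64.00). Target: (67, -48). Remaining: Δeast = 173.28, Δnorth = -112.00.
Bearing = atan2(173.28, -112.00) mod 360° = 122.88°; distance = √((173.28)² + (-112.00)²) = 206.324 km.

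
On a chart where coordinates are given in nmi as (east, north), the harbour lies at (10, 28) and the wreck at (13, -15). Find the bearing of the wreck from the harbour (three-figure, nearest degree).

176°

Δeast = 13 − 10 = 3.00; Δnorth = -15 − 28 = -43.00.
Bearing = atan2(Δeast, Δnorth) mod 360° = 176.01° ≈ 176°.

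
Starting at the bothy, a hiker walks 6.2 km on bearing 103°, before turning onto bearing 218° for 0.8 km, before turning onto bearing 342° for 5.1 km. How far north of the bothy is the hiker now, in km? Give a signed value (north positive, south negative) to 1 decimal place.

2.8 km

Leg 1 (103°, 6.2 km): east 6.2 sin 103° = 6.04, north 6.2 cos 103° = -1.39
Leg 2 (218°, 0.8 km): east 0.8 sin 218° = -0.49, north 0.8 cos 218° = -0.63
Leg 3 (342°, 5.1 km): east 5.1 sin 342° = -1.58, north 5.1 cos 342° = 4.85
Net north component: 2.83 km.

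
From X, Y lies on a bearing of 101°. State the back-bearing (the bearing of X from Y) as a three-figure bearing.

Back-bearing = 101° + 180° = 281°.

281°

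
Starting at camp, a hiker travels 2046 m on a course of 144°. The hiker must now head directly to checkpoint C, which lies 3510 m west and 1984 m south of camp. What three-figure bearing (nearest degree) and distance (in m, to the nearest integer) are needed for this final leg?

266°, 4724 m

Leg 1 (144°, 2046 m): east 2046 sin 144° = 1202.61, north 2046 cos 144° = -1655.25
Current position: (1202.61, -1655.25). Target: (-3510, -1984). Remaining: Δeast = -4712.61, Δnorth = -328.75.
Bearing = atan2(-4712.61, -328.75) mod 360° = 266.01°; distance = √((-4712.61)² + (-328.75)²) = 4724.062 m.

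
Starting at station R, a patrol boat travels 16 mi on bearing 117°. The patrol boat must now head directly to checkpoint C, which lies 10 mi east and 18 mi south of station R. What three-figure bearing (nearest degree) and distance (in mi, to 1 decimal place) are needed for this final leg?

202°, 11.5 mi

Leg 1 (117°, 16 mi): east 16 sin 117° = 14.26, north 16 cos 117° = -7.26
Current position: (14.26, -7.26). Target: (10, -18). Remaining: Δeast = -4.26, Δnorth = -10.74.
Bearing = atan2(-4.26, -10.74) mod 360° = 201.62°; distance = √((-4.26)² + (-10.74)²) = 11.549 mi.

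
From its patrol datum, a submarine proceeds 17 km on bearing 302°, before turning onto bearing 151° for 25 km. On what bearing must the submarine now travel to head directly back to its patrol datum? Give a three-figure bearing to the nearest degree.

010°

Leg 1 (302°, 17 km): east 17 sin 302° = -14.42, north 17 cos 302° = 9.01
Leg 2 (151°, 25 km): east 25 sin 151° = 12.12, north 25 cos 151° = -21.87
Net displacement: -2.30 east, -12.86 north. Direction back to start is (2.30, 12.86): bearing = atan2(2.30, 12.86) mod 360° = 10.13° ≈ 010°.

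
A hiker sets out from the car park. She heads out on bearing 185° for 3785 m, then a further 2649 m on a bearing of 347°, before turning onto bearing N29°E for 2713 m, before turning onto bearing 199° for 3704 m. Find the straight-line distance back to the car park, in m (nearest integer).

2458 m

Leg 1 (185°, 3785 m): east 3785 sin 185° = -329.88, north 3785 cos 185° = -3770.60
Leg 2 (347°, 2649 m): east 2649 sin 347° = -595.90, north 2649 cos 347° = 2581.11
Leg 3 (N29°E, 2713 m): east 2713 sin 29° = 1315.29, north 2713 cos 29° = 2372.84
Leg 4 (199°, 3704 m): east 3704 sin 199° = -1205.90, north 3704 cos 199° = -3502.20
Net: -816.40 east, -2318.85 north. Distance = √((-816.40)² + (-2318.85)²) = 2458.365 m.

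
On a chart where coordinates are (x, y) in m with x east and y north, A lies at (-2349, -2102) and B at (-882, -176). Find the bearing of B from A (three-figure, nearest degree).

Δeast = -882 − -2349 = 1467.00; Δnorth = -176 − -2102 = 1926.00.
Bearing = atan2(Δeast, Δnorth) mod 360° = 37.30° ≈ 037°.

037°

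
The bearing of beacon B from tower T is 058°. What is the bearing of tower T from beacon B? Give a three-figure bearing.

238°

Back-bearing = 058° + 180° = 238°.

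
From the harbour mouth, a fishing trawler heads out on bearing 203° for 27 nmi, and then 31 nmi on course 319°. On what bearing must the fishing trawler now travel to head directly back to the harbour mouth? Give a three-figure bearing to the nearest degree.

Leg 1 (203°, 27 nmi): east 27 sin 203° = -10.55, north 27 cos 203° = -24.85
Leg 2 (319°, 31 nmi): east 31 sin 319° = -20.34, north 31 cos 319° = 23.40
Net displacement: -30.89 east, -1.46 north. Direction back to start is (30.89, 1.46): bearing = atan2(30.89, 1.46) mod 360° = 87.30° ≈ 087°.

087°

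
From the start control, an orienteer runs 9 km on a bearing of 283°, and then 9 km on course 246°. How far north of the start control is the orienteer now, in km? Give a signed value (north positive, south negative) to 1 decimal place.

-1.6 km

Leg 1 (283°, 9 km): east 9 sin 283° = -8.77, north 9 cos 283° = 2.02
Leg 2 (246°, 9 km): east 9 sin 246° = -8.22, north 9 cos 246° = -3.66
Net north component: -1.64 km.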